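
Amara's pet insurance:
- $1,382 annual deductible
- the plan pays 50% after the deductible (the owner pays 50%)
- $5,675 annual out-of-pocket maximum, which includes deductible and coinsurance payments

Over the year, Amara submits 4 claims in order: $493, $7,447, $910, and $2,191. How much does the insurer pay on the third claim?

$455

#1 ($493): entire amount goes to the deductible. Owner pays $493; OOP now $493. Insurer: $493 − $493 = $0.
#2 ($7,447): $889 to deductible, leaving $6,558; 50% of $6,558 = $3,279. Owner pays $4,168; OOP now $4,661. Plan pays $7,447 − $4,168 = $3,279.
#3 ($910): 50% coinsurance on $910 = $455. Cost to owner: $455. OOP to date $5,116. Insurer: $910 − $455 = $455.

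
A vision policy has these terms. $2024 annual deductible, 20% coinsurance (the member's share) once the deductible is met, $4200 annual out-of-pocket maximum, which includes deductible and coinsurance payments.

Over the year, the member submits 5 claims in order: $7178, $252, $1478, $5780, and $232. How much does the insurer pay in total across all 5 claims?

$10720

Claim 1 ($7178): deductible takes $2024, $5154 remains; 20% of $5154 = $1030.80. Member pays $3054.80; OOP now $3054.80. Insurer: $7178 − $3054.80 = $4123.20.
Claim 2 ($252): 20% coinsurance on $252 = $50.40. Member owes $50.40 (running OOP $3105.20). Insurer: $252 − $50.40 = $201.60.
Claim 3 ($1478): deductible already satisfied, so member's share is 20% × $1478 = $295.60. Member pays $295.60; OOP now $3400.80. Plan pays $1478 − $295.60 = $1182.40.
Claim 4 ($5780): deductible met; 20% of $5780 = $1156. That would push OOP to $4556.80, over the $4200 cap, so member pays $4200 − $3400.80 = $799.20. Insurer: $5780 − $799.20 = $4980.80.
Claim 5 ($232): deductible already satisfied, so member's share is 20% × $232 = $46.40. OOP would hit $4246.40 > $4200, so the cap limits the member to $4200 − $4200 = $0. Insurer: $232 − $0 = $232.
Insurer total: $4123.20 + $201.60 + $1182.40 + $4980.80 + $232 = $10720.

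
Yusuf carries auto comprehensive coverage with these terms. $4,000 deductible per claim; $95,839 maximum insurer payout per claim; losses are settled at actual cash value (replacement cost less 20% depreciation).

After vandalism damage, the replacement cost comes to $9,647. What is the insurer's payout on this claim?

Actual cash value after 20% depreciation: $9,647 × 80% = $7,717.60.
Subtract the deductible: $7,717.60 − $4,000 = $3,717.60.
That's under the $95,839 cap, so the insurer reimburses the full $3,717.60.

$3,717.60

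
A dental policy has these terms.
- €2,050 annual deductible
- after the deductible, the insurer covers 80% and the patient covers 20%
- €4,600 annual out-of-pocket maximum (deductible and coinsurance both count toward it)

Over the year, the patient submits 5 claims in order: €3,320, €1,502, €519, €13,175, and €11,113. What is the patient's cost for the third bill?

Bill 1, €3,320: €2,050 to deductible, leaving €1,270; patient's 20% is €254. Patient owes €2,304 (running OOP €2,304).
Bill 2, €1,502: deductible met; 20% of €1,502 = €300.40. Cost to patient: €300.40. OOP to date €2,604.40.
Bill 3, €519: deductible already satisfied, so patient's share is 20% × €519 = €103.80. Cost to patient: €103.80. OOP to date €2,708.20.

€103.80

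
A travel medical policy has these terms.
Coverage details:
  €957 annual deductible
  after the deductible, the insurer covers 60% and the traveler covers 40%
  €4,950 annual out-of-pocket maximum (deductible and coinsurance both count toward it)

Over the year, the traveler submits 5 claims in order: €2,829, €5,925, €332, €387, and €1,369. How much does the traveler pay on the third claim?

#1 (€2,829): €957 to deductible, leaving €1,872; coinsurance €1,872 × 40% = €748.80. Traveler pays €1,705.80; OOP now €1,705.80.
#2 (€5,925): deductible met; 40% of €5,925 = €2,370. Traveler owes €2,370 (running OOP €4,075.80).
#3 (€332): deductible met; 40% of €332 = €132.80. Cost to traveler: €132.80. OOP to date €4,208.60.

€132.80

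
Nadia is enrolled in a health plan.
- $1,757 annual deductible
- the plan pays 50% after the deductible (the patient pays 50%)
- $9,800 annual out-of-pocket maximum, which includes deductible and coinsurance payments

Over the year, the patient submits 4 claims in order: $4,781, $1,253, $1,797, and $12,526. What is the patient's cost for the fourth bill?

$5,006

#1 ($4,781): $1,757 finishes the deductible; $3,024 goes to coinsurance; patient's 50% is $1,512. Patient pays $3,269; OOP now $3,269.
#2 ($1,253): deductible already satisfied, so patient's share is 50% × $1,253 = $626.50. Patient pays $626.50; OOP now $3,895.50.
#3 ($1,797): deductible met; 50% of $1,797 = $898.50. Cost to patient: $898.50. OOP to date $4,794.
#4 ($12,526): deductible met; 50% of $12,526 = $6,263. Adding that to $4,794 gives $11,057, past the $9,800 cap; patient pays only $9,800 − $4,794 = $5,006.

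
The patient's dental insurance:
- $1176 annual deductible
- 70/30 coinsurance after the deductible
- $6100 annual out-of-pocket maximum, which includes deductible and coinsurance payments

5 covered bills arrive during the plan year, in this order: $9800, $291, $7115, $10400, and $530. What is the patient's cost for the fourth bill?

$115

Bill 1, $9800: $1176 to deductible, leaving $8624; 30% of $8624 = $2587.20. Patient pays $3763.20; OOP now $3763.20.
Bill 2, $291: deductible already satisfied, so patient's share is 30% × $291 = $87.30. Patient owes $87.30 (running OOP $3850.50).
Bill 3, $7115: deductible met; 30% of $7115 = $2134.50. Patient pays $2134.50; OOP now $5985.
Bill 4, $10400: 30% coinsurance on $10400 = $3120. Adding that to $5985 gives $9105, past the $6100 cap; patient pays only $6100 − $5985 = $115.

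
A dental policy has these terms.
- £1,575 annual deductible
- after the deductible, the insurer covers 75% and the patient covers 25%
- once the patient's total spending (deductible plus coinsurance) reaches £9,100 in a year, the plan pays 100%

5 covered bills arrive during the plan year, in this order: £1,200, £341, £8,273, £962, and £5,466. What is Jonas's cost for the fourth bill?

£240.50

Claim 1 — £1,200: entire amount goes to the deductible. Patient owes £1,200 (running OOP £1,200).
Claim 2 — £341: all of it applies to the deductible. Cost to patient: £341. OOP to date £1,541.
Claim 3 — £8,273: £34 to deductible, leaving £8,239; 25% of £8,239 = £2,059.75. Patient owes £2,093.75 (running OOP £3,634.75).
Claim 4 — £962: deductible met; 25% of £962 = £240.50. Patient pays £240.50; OOP now £3,875.25.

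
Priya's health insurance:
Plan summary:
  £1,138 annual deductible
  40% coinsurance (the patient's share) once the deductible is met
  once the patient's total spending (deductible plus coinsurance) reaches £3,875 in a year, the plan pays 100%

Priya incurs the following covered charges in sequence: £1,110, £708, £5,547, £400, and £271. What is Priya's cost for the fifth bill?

£86.20

#1 (£1,110): fully absorbed by the deductible. Patient pays £1,110; OOP now £1,110.
#2 (£708): deductible takes £28, £680 remains; coinsurance £680 × 40% = £272. Patient owes £300 (running OOP £1,410).
#3 (£5,547): 40% coinsurance on £5,547 = £2,218.80. Patient owes £2,218.80 (running OOP £3,628.80).
#4 (£400): 40% coinsurance on £400 = £160. Patient pays £160; OOP now £3,788.80.
#5 (£271): 40% coinsurance on £271 = £108.40. Adding that to £3,788.80 gives £3,897.20, past the £3,875 cap; patient pays only £3,875 − £3,788.80 = £86.20.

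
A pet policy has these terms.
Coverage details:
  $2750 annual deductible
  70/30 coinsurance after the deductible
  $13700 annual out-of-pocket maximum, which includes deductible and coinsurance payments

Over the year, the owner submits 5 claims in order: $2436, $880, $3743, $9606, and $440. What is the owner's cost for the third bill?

$1122.90

#1 ($2436): entire amount goes to the deductible. Cost to owner: $2436. OOP to date $2436.
#2 ($880): $314 finishes the deductible; $566 goes to coinsurance; coinsurance $566 × 30% = $169.80. Cost to owner: $483.80. OOP to date $2919.80.
#3 ($3743): 30% coinsurance on $3743 = $1122.90. Cost to owner: $1122.90. OOP to date $4042.70.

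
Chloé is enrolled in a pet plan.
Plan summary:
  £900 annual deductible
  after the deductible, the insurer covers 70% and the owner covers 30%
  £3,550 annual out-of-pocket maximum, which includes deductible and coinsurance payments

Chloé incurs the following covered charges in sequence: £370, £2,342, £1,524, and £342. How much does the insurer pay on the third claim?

£1,066.80

#1 (£370): fully absorbed by the deductible. Cost to owner: £370. OOP to date £370. Plan pays £370 − £370 = £0.
#2 (£2,342): £530 to deductible, leaving £1,812; owner's 30% is £543.60. Cost to owner: £1,073.60. OOP to date £1,443.60. Plan pays £2,342 − £1,073.60 = £1,268.40.
#3 (£1,524): deductible met; 30% of £1,524 = £457.20. Cost to owner: £457.20. OOP to date £1,900.80. Plan pays £1,524 − £457.20 = £1,066.80.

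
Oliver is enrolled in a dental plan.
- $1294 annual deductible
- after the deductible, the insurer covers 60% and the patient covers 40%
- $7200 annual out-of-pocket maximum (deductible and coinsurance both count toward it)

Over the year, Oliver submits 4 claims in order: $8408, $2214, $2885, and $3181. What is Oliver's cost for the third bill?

$1154

#1 ($8408): deductible takes $1294, $7114 remains; patient's 40% is $2845.60. Patient pays $4139.60; OOP now $4139.60.
#2 ($2214): deductible already satisfied, so patient's share is 40% × $2214 = $885.60. Cost to patient: $885.60. OOP to date $5025.20.
#3 ($2885): 40% coinsurance on $2885 = $1154. Cost to patient: $1154. OOP to date $6179.20.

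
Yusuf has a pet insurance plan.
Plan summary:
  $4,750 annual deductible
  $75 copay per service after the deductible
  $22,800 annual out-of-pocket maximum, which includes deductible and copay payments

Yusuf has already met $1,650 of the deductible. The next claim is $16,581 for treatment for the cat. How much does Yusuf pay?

Deductible still to meet: $4,750 − $1,650 = $3,100.
The remaining $13,481 (= $16,581 − $3,100) moves to the copay.
Copay on this service: $75.
That puts the owner's cost at $3,100 + $75 = $3,175 before any cap.
Total out-of-pocket so far would be $1,650 + $3,175 = $4,825, below the $22,800 cap — no reduction.

$3,175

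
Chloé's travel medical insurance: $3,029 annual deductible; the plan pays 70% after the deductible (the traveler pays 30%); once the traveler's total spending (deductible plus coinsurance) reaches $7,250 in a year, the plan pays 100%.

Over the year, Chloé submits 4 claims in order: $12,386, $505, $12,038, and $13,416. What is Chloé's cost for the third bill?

$1,262.40

Claim 1 — $12,386: $3,029 to deductible, leaving $9,357; coinsurance $9,357 × 30% = $2,807.10. Traveler pays $5,836.10; OOP now $5,836.10.
Claim 2 — $505: deductible met; 30% of $505 = $151.50. Traveler owes $151.50 (running OOP $5,987.60).
Claim 3 — $12,038: 30% coinsurance on $12,038 = $3,611.40. OOP would hit $9,599 > $7,250, so the cap limits the traveler to $7,250 − $5,987.60 = $1,262.40.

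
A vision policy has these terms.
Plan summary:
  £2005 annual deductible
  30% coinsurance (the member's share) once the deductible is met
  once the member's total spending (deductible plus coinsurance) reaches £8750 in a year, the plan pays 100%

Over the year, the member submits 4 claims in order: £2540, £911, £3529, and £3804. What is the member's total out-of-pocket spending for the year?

£4638.70

#1 (£2540): £2005 to deductible, leaving £535; member's 30% is £160.50. Member owes £2165.50 (running OOP £2165.50).
#2 (£911): deductible already satisfied, so member's share is 30% × £911 = £273.30. Member owes £273.30 (running OOP £2438.80).
#3 (£3529): deductible met; 30% of £3529 = £1058.70. Member pays £1058.70; OOP now £3497.50.
#4 (£3804): 30% coinsurance on £3804 = £1141.20. Member owes £1141.20 (running OOP £4638.70).
Total paid by the member: £2165.50 + £273.30 + £1058.70 + £1141.20 = £4638.70.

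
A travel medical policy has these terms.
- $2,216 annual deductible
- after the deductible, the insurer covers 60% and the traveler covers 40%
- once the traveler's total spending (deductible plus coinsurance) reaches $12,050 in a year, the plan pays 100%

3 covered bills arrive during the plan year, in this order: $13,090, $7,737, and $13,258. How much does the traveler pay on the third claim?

Claim 1 — $13,090: deductible takes $2,216, $10,874 remains; coinsurance $10,874 × 40% = $4,349.60. Cost to traveler: $6,565.60. OOP to date $6,565.60.
Claim 2 — $7,737: deductible met; 40% of $7,737 = $3,094.80. Cost to traveler: $3,094.80. OOP to date $9,660.40.
Claim 3 — $13,258: deductible already satisfied, so traveler's share is 40% × $13,258 = $5,303.20. OOP would hit $14,963.60 > $12,050, so the cap limits the traveler to $12,050 − $9,660.40 = $2,389.60.

$2,389.60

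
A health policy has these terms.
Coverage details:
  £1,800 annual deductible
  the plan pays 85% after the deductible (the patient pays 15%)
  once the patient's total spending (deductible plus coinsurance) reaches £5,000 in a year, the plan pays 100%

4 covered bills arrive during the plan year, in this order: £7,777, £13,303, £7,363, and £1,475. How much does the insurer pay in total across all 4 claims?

Bill 1, £7,777: £1,800 to deductible, leaving £5,977; patient's 15% is £896.55. Patient pays £2,696.55; OOP now £2,696.55. Plan pays £7,777 − £2,696.55 = £5,080.45.
Bill 2, £13,303: deductible met; 15% of £13,303 = £1,995.45. Cost to patient: £1,995.45. OOP to date £4,692. Plan pays £13,303 − £1,995.45 = £11,307.55.
Bill 3, £7,363: 15% coinsurance on £7,363 = £1,104.45. That would push OOP to £5,796.45, over the £5,000 cap, so patient pays £5,000 − £4,692 = £308. Insurer: £7,363 − £308 = £7,055.
Bill 4, £1,475: deductible already satisfied, so patient's share is 15% × £1,475 = £221.25. Adding that to £5,000 gives £5,221.25, past the £5,000 cap; patient pays only £5,000 − £5,000 = £0. Insurer: £1,475 − £0 = £1,475.
Insurer total = bills − patient's total = £29,918 − £5,000 = £24,918.

£24,918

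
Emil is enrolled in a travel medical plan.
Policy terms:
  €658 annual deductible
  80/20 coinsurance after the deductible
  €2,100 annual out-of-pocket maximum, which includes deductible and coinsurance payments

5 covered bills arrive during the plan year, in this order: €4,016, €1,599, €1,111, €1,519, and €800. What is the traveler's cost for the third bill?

Claim 1 — €4,016: €658 finishes the deductible; €3,358 goes to coinsurance; traveler's 20% is €671.60. Traveler pays €1,329.60; OOP now €1,329.60.
Claim 2 — €1,599: 20% coinsurance on €1,599 = €319.80. Traveler pays €319.80; OOP now €1,649.40.
Claim 3 — €1,111: deductible already satisfied, so traveler's share is 20% × €1,111 = €222.20. Cost to traveler: €222.20. OOP to date €1,871.60.

€222.20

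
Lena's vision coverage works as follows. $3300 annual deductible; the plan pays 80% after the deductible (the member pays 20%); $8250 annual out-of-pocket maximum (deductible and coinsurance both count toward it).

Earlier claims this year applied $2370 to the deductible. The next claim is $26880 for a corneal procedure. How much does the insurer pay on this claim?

$21000

Remaining deductible: $3300 − $2370 = $930.
That leaves $26880 − $930 = $25950 for coinsurance.
20% of $25950 = $5190 falls to the member.
Member responsibility before any cap: $930 + $5190 = $6120.
Adding $6120 to the $2370 already spent would give $8490, which exceeds the $8250 cap; the member pays just $8250 − $2370 = $5880.
The insurer covers the remainder: $26880 − $5880 = $21000.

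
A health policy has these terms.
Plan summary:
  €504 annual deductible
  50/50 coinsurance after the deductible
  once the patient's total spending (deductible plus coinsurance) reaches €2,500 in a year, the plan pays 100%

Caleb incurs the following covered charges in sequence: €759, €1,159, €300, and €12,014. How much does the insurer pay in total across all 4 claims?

€11,732

Claim 1 — €759: deductible takes €504, €255 remains; patient's 50% is €127.50. Cost to patient: €631.50. OOP to date €631.50. Insurer: €759 − €631.50 = €127.50.
Claim 2 — €1,159: 50% coinsurance on €1,159 = €579.50. Patient pays €579.50; OOP now €1,211. Insurer: €1,159 − €579.50 = €579.50.
Claim 3 — €300: deductible already satisfied, so patient's share is 50% × €300 = €150. Cost to patient: €150. OOP to date €1,361. Insurer: €300 − €150 = €150.
Claim 4 — €12,014: deductible met; 50% of €12,014 = €6,007. OOP would hit €7,368 > €2,500, so the cap limits the patient to €2,500 − €1,361 = €1,139. Plan pays €12,014 − €1,139 = €10,875.
Insurer total: €127.50 + €579.50 + €150 + €10,875 = €11,732.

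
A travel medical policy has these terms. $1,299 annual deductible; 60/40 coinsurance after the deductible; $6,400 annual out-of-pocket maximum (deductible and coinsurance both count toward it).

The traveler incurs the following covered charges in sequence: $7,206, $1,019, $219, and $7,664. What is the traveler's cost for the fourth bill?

Claim 1 ($7,206): deductible takes $1,299, $5,907 remains; 40% of $5,907 = $2,362.80. Traveler owes $3,661.80 (running OOP $3,661.80).
Claim 2 ($1,019): deductible already satisfied, so traveler's share is 40% × $1,019 = $407.60. Traveler owes $407.60 (running OOP $4,069.40).
Claim 3 ($219): 40% coinsurance on $219 = $87.60. Cost to traveler: $87.60. OOP to date $4,157.
Claim 4 ($7,664): deductible already satisfied, so traveler's share is 40% × $7,664 = $3,065.60. OOP would hit $7,222.60 > $6,400, so the cap limits the traveler to $6,400 − $4,157 = $2,243.

$2,243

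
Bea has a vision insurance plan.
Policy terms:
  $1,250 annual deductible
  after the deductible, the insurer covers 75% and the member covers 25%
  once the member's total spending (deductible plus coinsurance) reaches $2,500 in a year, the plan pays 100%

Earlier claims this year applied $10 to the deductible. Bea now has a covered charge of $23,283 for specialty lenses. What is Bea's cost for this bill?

$2,490

$10 of the $1,250 deductible is already met, leaving $1,240.
The remaining $22,043 (= $23,283 − $1,240) moves to coinsurance.
25% of $22,043 = $5,510.75 falls to the member.
That puts the member's cost at $1,240 + $5,510.75 = $6,750.75 before any cap.
Adding $6,750.75 to the $10 already spent would give $6,760.75, which exceeds the $2,500 cap; the member pays just $2,500 − $10 = $2,490.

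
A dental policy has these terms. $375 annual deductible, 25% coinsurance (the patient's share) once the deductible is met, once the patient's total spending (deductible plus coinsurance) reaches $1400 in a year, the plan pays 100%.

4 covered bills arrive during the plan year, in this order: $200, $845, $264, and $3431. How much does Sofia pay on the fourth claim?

Claim 1 ($200): all of it applies to the deductible. Patient owes $200 (running OOP $200).
Claim 2 ($845): deductible takes $175, $670 remains; coinsurance $670 × 25% = $167.50. Patient pays $342.50; OOP now $542.50.
Claim 3 ($264): deductible met; 25% of $264 = $66. Patient pays $66; OOP now $608.50.
Claim 4 ($3431): deductible met; 25% of $3431 = $857.75. That would push OOP to $1466.25, over the $1400 cap, so patient pays $1400 − $608.50 = $791.50.

$791.50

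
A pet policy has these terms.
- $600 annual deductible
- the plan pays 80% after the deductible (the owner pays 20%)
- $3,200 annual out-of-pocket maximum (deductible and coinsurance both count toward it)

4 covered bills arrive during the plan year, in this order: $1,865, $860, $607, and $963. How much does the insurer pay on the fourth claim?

$770.40

Claim 1 — $1,865: $600 finishes the deductible; $1,265 goes to coinsurance; 20% of $1,265 = $253. Owner pays $853; OOP now $853. Plan pays $1,865 − $853 = $1,012.
Claim 2 — $860: 20% coinsurance on $860 = $172. Owner pays $172; OOP now $1,025. Insurer: $860 − $172 = $688.
Claim 3 — $607: deductible met; 20% of $607 = $121.40. Cost to owner: $121.40. OOP to date $1,146.40. Insurer: $607 − $121.40 = $485.60.
Claim 4 — $963: 20% coinsurance on $963 = $192.60. Owner owes $192.60 (running OOP $1,339). Insurer: $963 − $192.60 = $770.40.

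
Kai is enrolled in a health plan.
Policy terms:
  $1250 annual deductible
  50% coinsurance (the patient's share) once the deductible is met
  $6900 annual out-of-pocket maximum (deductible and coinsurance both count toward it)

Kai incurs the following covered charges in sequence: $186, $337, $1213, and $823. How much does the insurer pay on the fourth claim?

Bill 1, $186: all of it applies to the deductible. Patient pays $186; OOP now $186. Insurer: $186 − $186 = $0.
Bill 2, $337: all of it applies to the deductible. Patient pays $337; OOP now $523. Plan pays $337 − $337 = $0.
Bill 3, $1213: $727 finishes the deductible; $486 goes to coinsurance; patient's 50% is $243. Cost to patient: $970. OOP to date $1493. Insurer: $1213 − $970 = $243.
Bill 4, $823: deductible already satisfied, so patient's share is 50% × $823 = $411.50. Cost to patient: $411.50. OOP to date $1904.50. Plan pays $823 − $411.50 = $411.50.

$411.50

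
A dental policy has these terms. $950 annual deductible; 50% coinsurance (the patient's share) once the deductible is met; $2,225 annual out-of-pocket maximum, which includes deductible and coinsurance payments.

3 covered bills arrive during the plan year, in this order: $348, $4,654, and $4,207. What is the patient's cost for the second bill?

Claim 1 — $348: fully absorbed by the deductible. Cost to patient: $348. OOP to date $348.
Claim 2 — $4,654: $602 to deductible, leaving $4,052; 50% of $4,052 = $2,026. Deductible plus coinsurance: $602 + $2,026 = $2,628. OOP would hit $2,976 > $2,225, so the cap limits the patient to $2,225 − $348 = $1,877.

$1,877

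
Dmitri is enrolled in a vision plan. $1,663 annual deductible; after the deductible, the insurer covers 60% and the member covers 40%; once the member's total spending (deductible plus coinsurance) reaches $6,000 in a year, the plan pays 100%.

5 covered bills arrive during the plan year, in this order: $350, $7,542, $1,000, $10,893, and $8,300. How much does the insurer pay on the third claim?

$600

#1 ($350): fully absorbed by the deductible. Cost to member: $350. OOP to date $350. Insurer: $350 − $350 = $0.
#2 ($7,542): deductible takes $1,313, $6,229 remains; coinsurance $6,229 × 40% = $2,491.60. Cost to member: $3,804.60. OOP to date $4,154.60. Insurer: $7,542 − $3,804.60 = $3,737.40.
#3 ($1,000): deductible already satisfied, so member's share is 40% × $1,000 = $400. Cost to member: $400. OOP to date $4,554.60. Plan pays $1,000 − $400 = $600.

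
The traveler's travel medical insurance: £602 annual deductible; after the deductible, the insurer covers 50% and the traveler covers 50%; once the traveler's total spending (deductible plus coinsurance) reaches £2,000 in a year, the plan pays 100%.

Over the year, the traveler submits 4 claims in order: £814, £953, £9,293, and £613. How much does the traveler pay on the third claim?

Claim 1 — £814: deductible takes £602, £212 remains; 50% of £212 = £106. Traveler pays £708; OOP now £708.
Claim 2 — £953: deductible met; 50% of £953 = £476.50. Cost to traveler: £476.50. OOP to date £1,184.50.
Claim 3 — £9,293: 50% coinsurance on £9,293 = £4,646.50. OOP would hit £5,831 > £2,000, so the cap limits the traveler to £2,000 − £1,184.50 = £815.50.

£815.50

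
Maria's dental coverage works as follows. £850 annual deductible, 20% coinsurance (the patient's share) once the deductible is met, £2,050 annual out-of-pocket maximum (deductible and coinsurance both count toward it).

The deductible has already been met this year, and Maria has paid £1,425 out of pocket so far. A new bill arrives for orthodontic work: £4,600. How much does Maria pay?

£625

With the deductible met, the entire £4,600 is subject to coinsurance.
Coinsurance: £4,600 × 20% = £920.
Year-to-date out-of-pocket would reach £1,425 + £920 = £2,345, above the £2,050 maximum, so the patient pays only £2,050 − £1,425 = £625.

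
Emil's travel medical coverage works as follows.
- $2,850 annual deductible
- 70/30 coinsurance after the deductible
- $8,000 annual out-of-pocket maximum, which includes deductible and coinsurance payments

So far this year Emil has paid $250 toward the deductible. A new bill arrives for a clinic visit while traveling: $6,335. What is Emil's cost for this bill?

Remaining deductible: $2,850 − $250 = $2,600.
That leaves $6,335 − $2,600 = $3,735 for coinsurance.
Coinsurance: $3,735 × 30% = $1,120.50.
That puts the traveler's cost at $2,600 + $1,120.50 = $3,720.50 before any cap.
Total out-of-pocket so far would be $250 + $3,720.50 = $3,970.50, below the $8,000 cap — no reduction.

$3,720.50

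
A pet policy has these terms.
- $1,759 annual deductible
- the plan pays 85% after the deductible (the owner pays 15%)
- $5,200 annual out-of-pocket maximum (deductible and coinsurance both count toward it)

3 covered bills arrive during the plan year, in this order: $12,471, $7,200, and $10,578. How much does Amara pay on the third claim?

#1 ($12,471): $1,759 to deductible, leaving $10,712; coinsurance $10,712 × 15% = $1,606.80. Owner owes $3,365.80 (running OOP $3,365.80).
#2 ($7,200): 15% coinsurance on $7,200 = $1,080. Owner owes $1,080 (running OOP $4,445.80).
#3 ($10,578): deductible already satisfied, so owner's share is 15% × $10,578 = $1,586.70. OOP would hit $6,032.50 > $5,200, so the cap limits the owner to $5,200 − $4,445.80 = $754.20.

$754.20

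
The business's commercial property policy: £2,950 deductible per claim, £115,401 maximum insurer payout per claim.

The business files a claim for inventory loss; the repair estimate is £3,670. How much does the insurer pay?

Subtract the deductible: £3,670 − £2,950 = £720.
£720 is within the £115,401 limit, so the insurer pays £720.

£720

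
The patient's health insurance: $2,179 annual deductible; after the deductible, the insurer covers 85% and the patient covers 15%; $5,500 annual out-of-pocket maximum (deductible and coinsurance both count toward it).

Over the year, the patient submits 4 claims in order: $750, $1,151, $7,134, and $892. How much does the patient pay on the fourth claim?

$133.80

Bill 1, $750: all of it applies to the deductible. Patient pays $750; OOP now $750.
Bill 2, $1,151: all of it applies to the deductible. Cost to patient: $1,151. OOP to date $1,901.
Bill 3, $7,134: $278 to deductible, leaving $6,856; coinsurance $6,856 × 15% = $1,028.40. Patient pays $1,306.40; OOP now $3,207.40.
Bill 4, $892: 15% coinsurance on $892 = $133.80. Patient owes $133.80 (running OOP $3,341.20).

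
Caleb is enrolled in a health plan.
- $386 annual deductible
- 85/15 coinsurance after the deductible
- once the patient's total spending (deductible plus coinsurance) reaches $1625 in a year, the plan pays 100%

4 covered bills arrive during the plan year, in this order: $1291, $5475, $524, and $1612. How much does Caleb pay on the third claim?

Bill 1, $1291: $386 to deductible, leaving $905; patient's 15% is $135.75. Patient owes $521.75 (running OOP $521.75).
Bill 2, $5475: deductible already satisfied, so patient's share is 15% × $5475 = $821.25. Patient pays $821.25; OOP now $1343.
Bill 3, $524: deductible met; 15% of $524 = $78.60. Cost to patient: $78.60. OOP to date $1421.60.

$78.60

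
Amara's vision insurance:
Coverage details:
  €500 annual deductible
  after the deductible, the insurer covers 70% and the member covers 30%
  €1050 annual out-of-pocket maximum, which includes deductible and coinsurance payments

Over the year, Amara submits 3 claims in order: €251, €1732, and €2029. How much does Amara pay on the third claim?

€105.10

Claim 1 — €251: entire amount goes to the deductible. Member owes €251 (running OOP €251).
Claim 2 — €1732: €249 finishes the deductible; €1483 goes to coinsurance; member's 30% is €444.90. Member owes €693.90 (running OOP €944.90).
Claim 3 — €2029: deductible met; 30% of €2029 = €608.70. That would push OOP to €1553.60, over the €1050 cap, so member pays €1050 − €944.90 = €105.10.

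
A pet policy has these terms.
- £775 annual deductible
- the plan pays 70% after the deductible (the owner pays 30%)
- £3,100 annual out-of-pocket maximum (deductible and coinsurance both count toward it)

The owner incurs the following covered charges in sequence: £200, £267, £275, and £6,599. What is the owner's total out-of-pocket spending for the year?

£2,744.80

Claim 1 — £200: all of it applies to the deductible. Cost to owner: £200. OOP to date £200.
Claim 2 — £267: entire amount goes to the deductible. Owner pays £267; OOP now £467.
Claim 3 — £275: fully absorbed by the deductible. Cost to owner: £275. OOP to date £742.
Claim 4 — £6,599: deductible takes £33, £6,566 remains; coinsurance £6,566 × 30% = £1,969.80. Owner pays £2,002.80; OOP now £2,744.80.
Total paid by the owner: £200 + £267 + £275 + £2,002.80 = £2,744.80.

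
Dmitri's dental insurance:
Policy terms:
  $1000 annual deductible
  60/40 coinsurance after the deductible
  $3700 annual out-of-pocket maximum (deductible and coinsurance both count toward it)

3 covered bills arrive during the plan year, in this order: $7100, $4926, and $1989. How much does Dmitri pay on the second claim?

$260

#1 ($7100): $1000 finishes the deductible; $6100 goes to coinsurance; patient's 40% is $2440. Cost to patient: $3440. OOP to date $3440.
#2 ($4926): deductible already satisfied, so patient's share is 40% × $4926 = $1970.40. That would push OOP to $5410.40, over the $3700 cap, so patient pays $3700 − $3440 = $260.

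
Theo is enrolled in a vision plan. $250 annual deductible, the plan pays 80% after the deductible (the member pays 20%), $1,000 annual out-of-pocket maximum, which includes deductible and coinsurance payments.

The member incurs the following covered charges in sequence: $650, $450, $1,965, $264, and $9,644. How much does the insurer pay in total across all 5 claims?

$11,973

Bill 1, $650: $250 finishes the deductible; $400 goes to coinsurance; member's 20% is $80. Member owes $330 (running OOP $330). Insurer: $650 − $330 = $320.
Bill 2, $450: deductible met; 20% of $450 = $90. Member pays $90; OOP now $420. Insurer: $450 − $90 = $360.
Bill 3, $1,965: deductible met; 20% of $1,965 = $393. Member owes $393 (running OOP $813). Insurer: $1,965 − $393 = $1,572.
Bill 4, $264: deductible already satisfied, so member's share is 20% × $264 = $52.80. Cost to member: $52.80. OOP to date $865.80. Plan pays $264 − $52.80 = $211.20.
Bill 5, $9,644: 20% coinsurance on $9,644 = $1,928.80. Adding that to $865.80 gives $2,794.60, past the $1,000 cap; member pays only $1,000 − $865.80 = $134.20. Plan pays $9,644 − $134.20 = $9,509.80.
Insurer total = bills − member's total = $12,973 − $1,000 = $11,973.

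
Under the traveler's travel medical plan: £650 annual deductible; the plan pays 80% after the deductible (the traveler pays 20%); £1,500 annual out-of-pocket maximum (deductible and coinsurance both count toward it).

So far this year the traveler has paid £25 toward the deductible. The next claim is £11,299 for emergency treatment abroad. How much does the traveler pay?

£1,475

Deductible still to meet: £650 − £25 = £625.
That leaves £11,299 − £625 = £10,674 for coinsurance.
Coinsurance: £10,674 × 20% = £2,134.80.
That puts the traveler's cost at £625 + £2,134.80 = £2,759.80 before any cap.
Year-to-date out-of-pocket would reach £25 + £2,759.80 = £2,784.80, above the £1,500 maximum, so the traveler pays only £1,500 − £25 = £1,475.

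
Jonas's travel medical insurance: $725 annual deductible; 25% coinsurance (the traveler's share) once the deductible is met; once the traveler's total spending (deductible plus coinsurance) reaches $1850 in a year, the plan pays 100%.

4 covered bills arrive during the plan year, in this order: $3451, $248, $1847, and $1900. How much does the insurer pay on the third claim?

$1465.50

Bill 1, $3451: deductible takes $725, $2726 remains; traveler's 25% is $681.50. Traveler pays $1406.50; OOP now $1406.50. Plan pays $3451 − $1406.50 = $2044.50.
Bill 2, $248: deductible already satisfied, so traveler's share is 25% × $248 = $62. Traveler pays $62; OOP now $1468.50. Insurer: $248 − $62 = $186.
Bill 3, $1847: deductible already satisfied, so traveler's share is 25% × $1847 = $461.75. That would push OOP to $1930.25, over the $1850 cap, so traveler pays $1850 − $1468.50 = $381.50. Insurer: $1847 − $381.50 = $1465.50.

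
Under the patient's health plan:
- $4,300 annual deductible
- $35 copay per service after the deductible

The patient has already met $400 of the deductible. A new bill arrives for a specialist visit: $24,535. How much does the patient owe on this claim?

$3,935

Remaining deductible: $4,300 − $400 = $3,900.
The remaining $20,635 (= $24,535 − $3,900) moves to the copay.
Copay on this service: $35.
That puts the patient's cost at $3,900 + $35 = $3,935.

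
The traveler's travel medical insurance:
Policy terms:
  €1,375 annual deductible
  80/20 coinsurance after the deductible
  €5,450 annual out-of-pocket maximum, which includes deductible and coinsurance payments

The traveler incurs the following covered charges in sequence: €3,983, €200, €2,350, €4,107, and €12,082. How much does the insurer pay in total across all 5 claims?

€17,272

Bill 1, €3,983: deductible takes €1,375, €2,608 remains; traveler's 20% is €521.60. Traveler pays €1,896.60; OOP now €1,896.60. Insurer: €3,983 − €1,896.60 = €2,086.40.
Bill 2, €200: deductible met; 20% of €200 = €40. Traveler pays €40; OOP now €1,936.60. Plan pays €200 − €40 = €160.
Bill 3, €2,350: 20% coinsurance on €2,350 = €470. Traveler owes €470 (running OOP €2,406.60). Insurer: €2,350 − €470 = €1,880.
Bill 4, €4,107: 20% coinsurance on €4,107 = €821.40. Traveler pays €821.40; OOP now €3,228. Insurer: €4,107 − €821.40 = €3,285.60.
Bill 5, €12,082: 20% coinsurance on €12,082 = €2,416.40. That would push OOP to €5,644.40, over the €5,450 cap, so traveler pays €5,450 − €3,228 = €2,222. Insurer: €12,082 − €2,222 = €9,860.
Insurer total = bills − traveler's total = €22,722 − €5,450 = €17,272.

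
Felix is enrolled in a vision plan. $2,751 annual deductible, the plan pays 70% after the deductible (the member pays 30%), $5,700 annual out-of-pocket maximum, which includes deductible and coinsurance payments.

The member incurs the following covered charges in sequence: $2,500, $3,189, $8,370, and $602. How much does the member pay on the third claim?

#1 ($2,500): all of it applies to the deductible. Cost to member: $2,500. OOP to date $2,500.
#2 ($3,189): $251 finishes the deductible; $2,938 goes to coinsurance; coinsurance $2,938 × 30% = $881.40. Member pays $1,132.40; OOP now $3,632.40.
#3 ($8,370): deductible met; 30% of $8,370 = $2,511. OOP would hit $6,143.40 > $5,700, so the cap limits the member to $5,700 − $3,632.40 = $2,067.60.

$2,067.60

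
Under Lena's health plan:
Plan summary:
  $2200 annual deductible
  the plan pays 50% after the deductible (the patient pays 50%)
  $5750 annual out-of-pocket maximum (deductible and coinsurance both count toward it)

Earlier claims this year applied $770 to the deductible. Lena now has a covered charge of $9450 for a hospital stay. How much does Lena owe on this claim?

Deductible still to meet: $2200 − $770 = $1430.
The remaining $8020 (= $9450 − $1430) moves to coinsurance.
Coinsurance: $8020 × 50% = $4010.
Patient responsibility before any cap: $1430 + $4010 = $5440.
Adding $5440 to the $770 already spent would give $6210, which exceeds the $5750 cap; the patient pays just $5750 − $770 = $4980.

$4980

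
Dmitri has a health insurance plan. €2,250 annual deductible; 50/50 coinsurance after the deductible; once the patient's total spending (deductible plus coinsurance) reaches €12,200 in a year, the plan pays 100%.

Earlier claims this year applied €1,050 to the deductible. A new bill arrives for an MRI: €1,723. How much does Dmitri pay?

€1,461.50

Deductible still to meet: €2,250 − €1,050 = €1,200.
The remaining €523 (= €1,723 − €1,200) moves to coinsurance.
Coinsurance: €523 × 50% = €261.50.
So the patient owes €1,200 + €261.50 = €1,461.50 before any cap.
Cumulative spending €1,050 + €1,461.50 = €2,511.50 stays under the €12,200 maximum.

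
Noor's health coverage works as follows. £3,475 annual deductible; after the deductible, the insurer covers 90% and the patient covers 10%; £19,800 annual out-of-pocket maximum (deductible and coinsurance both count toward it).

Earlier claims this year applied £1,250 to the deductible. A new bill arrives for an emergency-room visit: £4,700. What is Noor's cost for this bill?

£1,250 of the £3,475 deductible is already met, leaving £2,225.
After the £2,225 deductible portion, £4,700 − £2,225 = £2,475 is subject to coinsurance.
Patient's 10% share of £2,475 is £247.50.
Patient responsibility before any cap: £2,225 + £247.50 = £2,472.50.
Cumulative spending £1,250 + £2,472.50 = £3,722.50 stays under the £19,800 maximum.

£2,472.50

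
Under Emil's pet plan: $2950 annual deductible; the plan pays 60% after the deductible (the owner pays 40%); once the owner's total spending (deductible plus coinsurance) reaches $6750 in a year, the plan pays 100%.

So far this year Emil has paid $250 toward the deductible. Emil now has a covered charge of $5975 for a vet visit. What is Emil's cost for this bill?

$4010

Remaining deductible: $2950 − $250 = $2700.
After the $2700 deductible portion, $5975 − $2700 = $3275 is subject to coinsurance.
Owner's 40% share of $3275 is $1310.
Owner responsibility before any cap: $2700 + $1310 = $4010.
Cumulative spending $250 + $4010 = $4260 stays under the $6750 maximum.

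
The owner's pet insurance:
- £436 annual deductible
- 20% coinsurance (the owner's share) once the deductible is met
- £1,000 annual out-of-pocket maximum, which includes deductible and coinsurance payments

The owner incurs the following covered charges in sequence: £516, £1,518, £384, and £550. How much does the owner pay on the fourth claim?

Bill 1, £516: £436 finishes the deductible; £80 goes to coinsurance; 20% of £80 = £16. Owner owes £452 (running OOP £452).
Bill 2, £1,518: deductible met; 20% of £1,518 = £303.60. Owner pays £303.60; OOP now £755.60.
Bill 3, £384: deductible met; 20% of £384 = £76.80. Owner pays £76.80; OOP now £832.40.
Bill 4, £550: 20% coinsurance on £550 = £110. Cost to owner: £110. OOP to date £942.40.

£110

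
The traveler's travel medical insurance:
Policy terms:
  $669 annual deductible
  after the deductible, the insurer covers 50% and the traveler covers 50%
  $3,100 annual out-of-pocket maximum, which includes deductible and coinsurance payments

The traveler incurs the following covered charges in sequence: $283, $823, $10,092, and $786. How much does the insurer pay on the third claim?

$7,879.50

Claim 1 — $283: all of it applies to the deductible. Cost to traveler: $283. OOP to date $283. Insurer: $283 − $283 = $0.
Claim 2 — $823: $386 finishes the deductible; $437 goes to coinsurance; coinsurance $437 × 50% = $218.50. Cost to traveler: $604.50. OOP to date $887.50. Insurer: $823 − $604.50 = $218.50.
Claim 3 — $10,092: deductible met; 50% of $10,092 = $5,046. That would push OOP to $5,933.50, over the $3,100 cap, so traveler pays $3,100 − $887.50 = $2,212.50. Plan pays $10,092 − $2,212.50 = $7,879.50.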